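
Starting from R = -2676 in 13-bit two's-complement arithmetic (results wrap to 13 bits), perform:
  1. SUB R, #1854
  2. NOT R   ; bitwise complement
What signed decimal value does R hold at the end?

-3663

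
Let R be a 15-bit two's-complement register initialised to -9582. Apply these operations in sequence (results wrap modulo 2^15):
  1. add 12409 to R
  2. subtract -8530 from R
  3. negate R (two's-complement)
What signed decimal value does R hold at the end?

-11357

Start: R = -9582 = 101101010010010.
R = -9582 + 12409 = 2827 = 000101100001011
R = 2827 − (-8530) = 11357 = 010110001011101
R = −(11357) = -11357 = 101001110100011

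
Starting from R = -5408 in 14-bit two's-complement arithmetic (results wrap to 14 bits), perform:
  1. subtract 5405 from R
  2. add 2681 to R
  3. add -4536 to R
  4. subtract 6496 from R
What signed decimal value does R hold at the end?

-2780

Start: R = -5408 = 10101011100000.
R = -5408 − 5405 = -10813; wraps to 5571 = 01010111000011
R = 5571 + 2681 = 8252; wraps to -8132 = 10000000111100
R = -8132 + (-4536) = -12668; wraps to 3716 = 00111010000100
R = 3716 − 6496 = -2780 = 11010100100100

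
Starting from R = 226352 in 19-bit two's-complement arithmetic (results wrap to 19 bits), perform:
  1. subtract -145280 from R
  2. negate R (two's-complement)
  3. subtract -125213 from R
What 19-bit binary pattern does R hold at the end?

1000011110101101101

Start: R = 226352 = 0110111010000110000.
R = 226352 − (-145280) = 371632; wraps to -152656 = 1011010101110110000
R = −(-152656) = 152656 = 0100101010001010000
R = 152656 − (-125213) = 277869; wraps to -246419 = 1000011110101101101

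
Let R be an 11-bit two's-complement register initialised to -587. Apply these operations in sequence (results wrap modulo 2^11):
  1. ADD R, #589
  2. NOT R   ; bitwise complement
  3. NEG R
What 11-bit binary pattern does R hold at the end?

00000000011

Start: R = -587 = 10110110101.
R = -587 + 589 = 2 = 00000000010
R = NOT 00000000010 = 11111111101 = -3
R = −(-3) = 3 = 00000000011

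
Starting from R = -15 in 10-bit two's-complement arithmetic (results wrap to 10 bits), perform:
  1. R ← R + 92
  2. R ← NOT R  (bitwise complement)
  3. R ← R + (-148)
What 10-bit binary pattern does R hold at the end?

Start: R = -15 = 1111110001.
R = -15 + 92 = 77 = 0001001101
R = NOT 0001001101 = 1110110010 = -78
R = -78 + (-148) = -226 = 1100011110

1100011110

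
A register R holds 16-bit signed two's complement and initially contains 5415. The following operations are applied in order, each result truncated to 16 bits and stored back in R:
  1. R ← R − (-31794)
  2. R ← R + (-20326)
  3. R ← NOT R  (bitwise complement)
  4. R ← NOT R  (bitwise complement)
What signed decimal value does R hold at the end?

16883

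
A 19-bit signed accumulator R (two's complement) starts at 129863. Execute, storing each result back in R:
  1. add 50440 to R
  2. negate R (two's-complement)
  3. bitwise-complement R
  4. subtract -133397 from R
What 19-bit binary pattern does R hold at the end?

Start: R = 129863 = 0011111101101000111.
R = 129863 + 50440 = 180303 = 0101100000001001111
R = −(180303) = -180303 = 1010011111110110001
R = NOT 1010011111110110001 = 0101100000001001110 = 180302
R = 180302 − (-133397) = 313699; wraps to -210589 = 1001100100101100011

1001100100101100011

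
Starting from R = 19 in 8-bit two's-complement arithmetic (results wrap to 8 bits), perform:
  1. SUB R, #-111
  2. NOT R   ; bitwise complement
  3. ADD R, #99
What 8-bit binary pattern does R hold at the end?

Start: R = 19 = 00010011.
R = 19 − (-111) = 130; wraps to -126 = 10000010
R = NOT 10000010 = 01111101 = 125
R = 125 + 99 = 224; wraps to -32 = 11100000

11100000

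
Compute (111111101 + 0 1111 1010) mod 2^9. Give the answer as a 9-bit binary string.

011110111

  111111101
+ 011111010
= 011110111  (discard carry-out 1)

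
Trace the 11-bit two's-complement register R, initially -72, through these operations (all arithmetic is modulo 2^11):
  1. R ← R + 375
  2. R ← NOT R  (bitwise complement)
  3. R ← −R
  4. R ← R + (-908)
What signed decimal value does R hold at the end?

Start: R = -72 = 11110111000.
R = -72 + 375 = 303 = 00100101111
R = NOT 00100101111 = 11011010000 = -304
R = −(-304) = 304 = 00100110000
R = 304 + (-908) = -604 = 10110100100

-604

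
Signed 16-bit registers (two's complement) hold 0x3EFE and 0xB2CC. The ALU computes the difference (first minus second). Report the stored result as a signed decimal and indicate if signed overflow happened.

0x3EFE = 0011111011111110 = 16126 (signed)
0xB2CC = 1011001011001100 = -19764 (signed)
Subtract via negate-and-add: invert 1011001011001100 + 1 = 0100110100110100 (i.e. 19764).
  0011111011111110
+ 0100110100110100
= 1000110000110010
Result 1000110000110010: MSB = 1 → 35890 − 65536 = -29646.
Both addends (after negating the subtrahend) are non-negative but the stored result is negative: signed overflow. The true value 16126 − (-19764) = 35890 lies outside [-32768, 32767].

-29646; overflow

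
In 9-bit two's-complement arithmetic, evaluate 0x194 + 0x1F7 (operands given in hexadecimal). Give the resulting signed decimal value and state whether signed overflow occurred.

0x194 = 110010100 = -108 (signed)
0x1F7 = 111110111 = -9 (signed)
  110010100
+ 111110111
= 110001011  (discard carry-out 1)
Result 110001011: MSB = 1 → 395 − 512 = -117.
Both addends are negative and so is the stored result: no signed overflow.

-117; no overflow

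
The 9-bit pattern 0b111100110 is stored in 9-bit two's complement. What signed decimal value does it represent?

-26

MSB is 1, so the value is negative.
Unsigned reading: 486. Subtract 2^9 = 512: 486 − 512 = -26.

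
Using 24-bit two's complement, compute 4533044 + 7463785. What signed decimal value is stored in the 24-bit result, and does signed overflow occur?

4533044 → 010001010010101100110100
7463785 → 011100011110001101101001
  010001010010101100110100
+ 011100011110001101101001
= 101101110000111010011101
Result 101101110000111010011101: MSB = 1 → 11996829 − 16777216 = -4780387.
Both addends are non-negative but the stored result is negative: signed overflow. The true value 4533044 + 7463785 = 11996829 lies outside [-8388608, 8388607].

-4780387; overflow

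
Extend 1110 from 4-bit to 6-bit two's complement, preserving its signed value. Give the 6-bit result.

111110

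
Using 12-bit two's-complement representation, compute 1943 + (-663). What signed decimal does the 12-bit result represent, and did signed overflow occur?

1280; no overflow

1943 → 011110010111
-663 → 110101101001
  011110010111
+ 110101101001
= 010100000000  (discard carry-out 1)
Result 010100000000: MSB = 0 → value 1280.
Addends have opposite signs, so signed overflow cannot occur.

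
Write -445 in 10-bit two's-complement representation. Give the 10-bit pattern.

1001000011

|-445| = 445 = 0110111101 in 10 bits.
Invert the bits: 1001000010. Add 1: 1001000011.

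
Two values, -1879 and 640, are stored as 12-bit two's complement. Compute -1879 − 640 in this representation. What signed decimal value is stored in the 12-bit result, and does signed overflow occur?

1577; overflow

-1879 → 100010101001
640 → 001010000000
Subtract via negate-and-add: invert 001010000000 + 1 = 110110000000 (i.e. -640).
  100010101001
+ 110110000000
= 011000101001  (discard carry-out 1)
Result 011000101001: MSB = 0 → value 1577.
Both addends (after negating the subtrahend) are negative but the stored result is non-negative: signed overflow. The true value -1879 − 640 = -2519 lies outside [-2048, 2047].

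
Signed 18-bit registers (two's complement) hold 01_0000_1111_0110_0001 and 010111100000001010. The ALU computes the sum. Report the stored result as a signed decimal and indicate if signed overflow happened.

-96405; overflow

01_0000_1111_0110_0001 → 010000111101100001 = 69473 (signed)
010111100000001010 = 96266 (signed)
  010000111101100001
+ 010111100000001010
= 101000011101101011
Result 101000011101101011: MSB = 1 → 165739 − 262144 = -96405.
Both addends are non-negative but the stored result is negative: signed overflow. The true value 69473 + 96266 = 165739 lies outside [-131072, 131071].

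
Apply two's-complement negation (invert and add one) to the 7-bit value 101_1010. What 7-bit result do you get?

0100110

Invert: 0100101. Add 1: 0100110.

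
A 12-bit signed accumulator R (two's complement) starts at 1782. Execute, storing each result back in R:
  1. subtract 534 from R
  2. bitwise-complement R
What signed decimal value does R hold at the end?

-1249

Start: R = 1782 = 011011110110.
R = 1782 − 534 = 1248 = 010011100000
R = NOT 010011100000 = 101100011111 = -1249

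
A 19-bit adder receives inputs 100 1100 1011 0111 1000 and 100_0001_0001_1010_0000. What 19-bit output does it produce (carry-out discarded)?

0001101110100011000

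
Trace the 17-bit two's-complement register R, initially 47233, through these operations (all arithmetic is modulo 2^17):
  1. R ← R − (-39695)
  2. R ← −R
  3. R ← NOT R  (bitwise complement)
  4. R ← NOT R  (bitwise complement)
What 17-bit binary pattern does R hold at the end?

01010110001110000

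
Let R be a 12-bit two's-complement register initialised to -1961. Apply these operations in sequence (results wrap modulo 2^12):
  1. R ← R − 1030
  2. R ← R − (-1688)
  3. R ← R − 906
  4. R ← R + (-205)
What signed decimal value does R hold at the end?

Start: R = -1961 = 100001010111.
R = -1961 − 1030 = -2991; wraps to 1105 = 010001010001
R = 1105 − (-1688) = 2793; wraps to -1303 = 101011101001
R = -1303 − 906 = -2209; wraps to 1887 = 011101011111
R = 1887 + (-205) = 1682 = 011010010010

1682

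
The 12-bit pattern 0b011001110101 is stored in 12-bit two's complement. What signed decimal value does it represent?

1653

MSB is 0, so the value is non-negative: 011001110101 = 1653.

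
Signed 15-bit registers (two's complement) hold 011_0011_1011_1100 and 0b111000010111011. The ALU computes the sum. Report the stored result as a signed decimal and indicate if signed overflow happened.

011_0011_1011_1100 → 011001110111100 = 13244 (signed)
0b111000010111011 → 111000010111011 = -3909 (signed)
  011001110111100
+ 111000010111011
= 010010001110111  (discard carry-out 1)
Result 010010001110111: MSB = 0 → value 9335.
Addends have opposite signs, so signed overflow cannot occur.

9335; no overflow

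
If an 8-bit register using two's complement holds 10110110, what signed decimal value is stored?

MSB is 1, so the value is negative.
Invert: 01001001. Add 1: 01001010 = 74. So the value is −74.

-74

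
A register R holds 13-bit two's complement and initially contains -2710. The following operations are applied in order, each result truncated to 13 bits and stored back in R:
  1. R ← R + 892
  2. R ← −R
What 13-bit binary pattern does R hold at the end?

0011100011010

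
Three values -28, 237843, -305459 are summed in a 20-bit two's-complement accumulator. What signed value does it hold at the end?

-67644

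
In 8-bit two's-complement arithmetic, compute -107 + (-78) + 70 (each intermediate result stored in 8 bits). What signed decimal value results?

-115

-107 + (-78) = -185 → wraps to 71 (01000111)
71 + 70 = 141 → wraps to -115 (10001101)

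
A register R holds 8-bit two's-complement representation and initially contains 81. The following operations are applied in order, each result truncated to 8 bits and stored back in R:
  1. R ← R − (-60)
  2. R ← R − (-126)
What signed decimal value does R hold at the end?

11

Start: R = 81 = 01010001.
R = 81 − (-60) = 141; wraps to -115 = 10001101
R = -115 − (-126) = 11 = 00001011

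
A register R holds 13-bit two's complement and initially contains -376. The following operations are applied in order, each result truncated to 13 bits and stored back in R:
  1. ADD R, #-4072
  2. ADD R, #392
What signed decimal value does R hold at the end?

Start: R = -376 = 1111010001000.
R = -376 + (-4072) = -4448; wraps to 3744 = 0111010100000
R = 3744 + 392 = 4136; wraps to -4056 = 1000000101000

-4056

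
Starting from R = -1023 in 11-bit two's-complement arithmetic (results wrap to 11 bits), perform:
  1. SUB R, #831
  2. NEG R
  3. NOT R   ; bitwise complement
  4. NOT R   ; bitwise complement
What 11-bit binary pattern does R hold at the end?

11100111110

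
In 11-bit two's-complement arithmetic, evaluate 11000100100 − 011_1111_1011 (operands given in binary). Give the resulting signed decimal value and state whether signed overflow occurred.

553; overflow

11000100100 = -476 (signed)
011_1111_1011 → 01111111011 = 1019 (signed)
Subtract via negate-and-add: invert 01111111011 + 1 = 10000000101 (i.e. -1019).
  11000100100
+ 10000000101
= 01000101001  (discard carry-out 1)
Result 01000101001: MSB = 0 → value 553.
Both addends (after negating the subtrahend) are negative but the stored result is non-negative: signed overflow. The true value -476 − 1019 = -1495 lies outside [-1024, 1023].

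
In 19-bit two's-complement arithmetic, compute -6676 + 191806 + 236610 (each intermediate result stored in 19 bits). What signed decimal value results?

-102548

-6676 + 191806 = 185130 (0101101001100101010)
185130 + 236610 = 421740 → wraps to -102548 (1100110111101101100)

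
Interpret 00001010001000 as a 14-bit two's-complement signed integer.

MSB is 0, so the value is non-negative: 00001010001000 = 648.

648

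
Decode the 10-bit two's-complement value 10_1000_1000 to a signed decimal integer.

-376

MSB is 1, so the value is negative.
Unsigned reading: 648. Subtract 2^10 = 1024: 648 − 1024 = -376.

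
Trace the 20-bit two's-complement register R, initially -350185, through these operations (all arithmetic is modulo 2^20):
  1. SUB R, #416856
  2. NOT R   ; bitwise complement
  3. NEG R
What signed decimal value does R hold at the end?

Start: R = -350185 = 10101010100000010111.
R = -350185 − 416856 = -767041; wraps to 281535 = 01000100101110111111
R = NOT 01000100101110111111 = 10111011010001000000 = -281536
R = −(-281536) = 281536 = 01000100101111000000

281536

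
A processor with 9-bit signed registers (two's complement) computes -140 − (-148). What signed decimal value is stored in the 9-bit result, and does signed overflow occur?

-140 → 101110100
-148 → 101101100
Subtract via negate-and-add: invert 101101100 + 1 = 010010100 (i.e. 148).
  101110100
+ 010010100
= 000001000  (discard carry-out 1)
Result 000001000: MSB = 0 → value 8.
Addends (after negating the subtrahend) have opposite signs, so signed overflow cannot occur.

8; no overflow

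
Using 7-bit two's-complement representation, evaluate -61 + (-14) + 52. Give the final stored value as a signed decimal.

-23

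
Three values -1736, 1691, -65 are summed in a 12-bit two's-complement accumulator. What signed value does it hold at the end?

-1736 + 1691 = -45 (111111010011)
-45 + (-65) = -110 (111110010010)

-110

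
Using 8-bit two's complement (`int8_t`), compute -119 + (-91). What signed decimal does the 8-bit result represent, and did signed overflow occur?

-119 → 10001001
-91 → 10100101
  10001001
+ 10100101
= 00101110  (discard carry-out 1)
Result 00101110: MSB = 0 → value 46.
Both addends are negative but the stored result is non-negative: signed overflow. The true value -119 + (-91) = -210 lies outside [-128, 127].

46; overflow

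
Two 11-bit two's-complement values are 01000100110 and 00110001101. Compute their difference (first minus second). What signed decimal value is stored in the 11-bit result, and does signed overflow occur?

01000100110 = 550 (signed)
00110001101 = 397 (signed)
Subtract via negate-and-add: invert 00110001101 + 1 = 11001110011 (i.e. -397).
  01000100110
+ 11001110011
= 00010011001  (discard carry-out 1)
Result 00010011001: MSB = 0 → value 153.
Addends (after negating the subtrahend) have opposite signs, so signed overflow cannot occur.

153; no overflow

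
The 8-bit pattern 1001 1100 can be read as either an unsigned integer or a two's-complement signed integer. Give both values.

unsigned = 156, signed = -100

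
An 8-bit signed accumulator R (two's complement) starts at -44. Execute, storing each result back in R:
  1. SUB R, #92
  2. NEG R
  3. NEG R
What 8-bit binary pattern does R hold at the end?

01111000

Start: R = -44 = 11010100.
R = -44 − 92 = -136; wraps to 120 = 01111000
R = −(120) = -120 = 10001000
R = −(-120) = 120 = 01111000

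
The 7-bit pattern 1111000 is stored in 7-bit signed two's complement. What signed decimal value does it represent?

MSB is 1, so the value is negative.
Unsigned reading: 120. Subtract 2^7 = 128: 120 − 128 = -8.

-8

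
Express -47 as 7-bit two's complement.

|-47| = 47 = 0101111 in 7 bits.
Invert the bits: 1010000. Add 1: 1010001.

1010001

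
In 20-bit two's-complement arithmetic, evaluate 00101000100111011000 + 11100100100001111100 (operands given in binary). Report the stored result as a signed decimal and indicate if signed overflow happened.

53844; no overflow

00101000100111011000 = 166360 (signed)
11100100100001111100 = -112516 (signed)
  00101000100111011000
+ 11100100100001111100
= 00001101001001010100  (discard carry-out 1)
Result 00001101001001010100: MSB = 0 → value 53844.
Addends have opposite signs, so signed overflow cannot occur.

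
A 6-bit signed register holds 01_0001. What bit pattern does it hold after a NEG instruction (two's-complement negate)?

101111

Invert: 101110. Add 1: 101111.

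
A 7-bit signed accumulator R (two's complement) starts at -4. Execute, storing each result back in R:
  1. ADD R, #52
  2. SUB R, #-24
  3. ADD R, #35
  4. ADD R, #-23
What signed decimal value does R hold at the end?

-44

Start: R = -4 = 1111100.
R = -4 + 52 = 48 = 0110000
R = 48 − (-24) = 72; wraps to -56 = 1001000
R = -56 + 35 = -21 = 1101011
R = -21 + (-23) = -44 = 1010100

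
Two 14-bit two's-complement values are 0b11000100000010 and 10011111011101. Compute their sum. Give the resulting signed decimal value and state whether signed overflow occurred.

0b11000100000010 → 11000100000010 = -3838 (signed)
10011111011101 = -6179 (signed)
  11000100000010
+ 10011111011101
= 01100011011111  (discard carry-out 1)
Result 01100011011111: MSB = 0 → value 6367.
Both addends are negative but the stored result is non-negative: signed overflow. The true value -3838 + (-6179) = -10017 lies outside [-8192, 8191].

6367; overflow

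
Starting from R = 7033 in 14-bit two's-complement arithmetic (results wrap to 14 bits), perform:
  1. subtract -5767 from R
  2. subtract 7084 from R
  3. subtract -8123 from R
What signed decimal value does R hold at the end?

-2545

Start: R = 7033 = 01101101111001.
R = 7033 − (-5767) = 12800; wraps to -3584 = 11001000000000
R = -3584 − 7084 = -10668; wraps to 5716 = 01011001010100
R = 5716 − (-8123) = 13839; wraps to -2545 = 11011000001111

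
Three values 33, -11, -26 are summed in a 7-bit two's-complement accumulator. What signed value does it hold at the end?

-4

33 + (-11) = 22 (0010110)
22 + (-26) = -4 (1111100)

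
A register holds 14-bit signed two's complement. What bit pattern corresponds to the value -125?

11111110000011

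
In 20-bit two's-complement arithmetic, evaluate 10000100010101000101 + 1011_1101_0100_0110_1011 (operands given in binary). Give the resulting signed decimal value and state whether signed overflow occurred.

10000100010101000101 = -506555 (signed)
1011_1101_0100_0110_1011 → 10111101010001101011 = -273301 (signed)
  10000100010101000101
+ 10111101010001101011
= 01000001100110110000  (discard carry-out 1)
Result 01000001100110110000: MSB = 0 → value 268720.
Both addends are negative but the stored result is non-negative: signed overflow. The true value -506555 + (-273301) = -779856 lies outside [-524288, 524287].

268720; overflow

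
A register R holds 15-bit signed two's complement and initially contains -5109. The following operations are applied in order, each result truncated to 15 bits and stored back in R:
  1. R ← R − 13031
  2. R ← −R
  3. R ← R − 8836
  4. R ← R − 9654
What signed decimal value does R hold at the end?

Start: R = -5109 = 110110000001011.
R = -5109 − 13031 = -18140; wraps to 14628 = 011100100100100
R = −(14628) = -14628 = 100011011011100
R = -14628 − 8836 = -23464; wraps to 9304 = 010010001011000
R = 9304 − 9654 = -350 = 111111010100010

-350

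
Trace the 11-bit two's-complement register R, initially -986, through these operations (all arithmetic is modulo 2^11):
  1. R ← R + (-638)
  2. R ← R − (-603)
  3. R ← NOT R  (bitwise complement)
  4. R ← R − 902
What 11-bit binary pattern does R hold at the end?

00001110110

Start: R = -986 = 10000100110.
R = -986 + (-638) = -1624; wraps to 424 = 00110101000
R = 424 − (-603) = 1027; wraps to -1021 = 10000000011
R = NOT 10000000011 = 01111111100 = 1020
R = 1020 − 902 = 118 = 00001110110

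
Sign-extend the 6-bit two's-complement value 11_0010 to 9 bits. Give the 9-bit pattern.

111110010

MSB of 110010 is 1; replicate it into the new high bits.
111|110010 → 111110010 (still -14).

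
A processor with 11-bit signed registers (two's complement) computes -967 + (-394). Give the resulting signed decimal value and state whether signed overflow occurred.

687; overflow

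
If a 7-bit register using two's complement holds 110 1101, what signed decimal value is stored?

-19

MSB is 1, so the value is negative.
Invert: 0010010. Add 1: 0010011 = 19. So the value is −19.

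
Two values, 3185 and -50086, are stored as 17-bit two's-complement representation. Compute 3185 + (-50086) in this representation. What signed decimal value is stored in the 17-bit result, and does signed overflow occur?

-46901; no overflow

3185 → 00000110001110001
-50086 → 10011110001011010
  00000110001110001
+ 10011110001011010
= 10100100011001011
Result 10100100011001011: MSB = 1 → 84171 − 131072 = -46901.
Addends have opposite signs, so signed overflow cannot occur.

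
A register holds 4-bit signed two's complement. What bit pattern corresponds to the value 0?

0 is non-negative, so write it directly in 4 bits: 0000.

0000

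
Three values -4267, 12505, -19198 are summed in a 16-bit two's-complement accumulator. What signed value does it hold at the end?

-4267 + 12505 = 8238 (0010000000101110)
8238 + (-19198) = -10960 (1101010100110000)

-10960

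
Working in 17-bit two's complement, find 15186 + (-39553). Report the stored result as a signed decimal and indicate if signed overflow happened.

-24367; no overflow

15186 → 00011101101010010
-39553 → 10110010101111111
  00011101101010010
+ 10110010101111111
= 11010000011010001
Result 11010000011010001: MSB = 1 → 106705 − 131072 = -24367.
Addends have opposite signs, so signed overflow cannot occur.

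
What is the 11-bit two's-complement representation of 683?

01010101011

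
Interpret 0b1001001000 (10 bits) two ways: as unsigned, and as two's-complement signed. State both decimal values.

Unsigned: 1001001000 = 584.
Signed: MSB=1 → 584 − 1024 = -440.

unsigned = 584, signed = -440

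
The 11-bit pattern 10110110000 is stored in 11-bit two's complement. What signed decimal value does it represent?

-592

MSB is 1, so the value is negative.
Invert: 01001001111. Add 1: 01001010000 = 592. So the value is −592.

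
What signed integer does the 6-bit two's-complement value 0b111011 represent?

MSB is 1, so the value is negative.
Unsigned reading: 59. Subtract 2^6 = 64: 59 − 64 = -5.

-5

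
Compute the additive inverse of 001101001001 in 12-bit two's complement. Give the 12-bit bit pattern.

110010110111

Invert: 110010110110. Add 1: 110010110111.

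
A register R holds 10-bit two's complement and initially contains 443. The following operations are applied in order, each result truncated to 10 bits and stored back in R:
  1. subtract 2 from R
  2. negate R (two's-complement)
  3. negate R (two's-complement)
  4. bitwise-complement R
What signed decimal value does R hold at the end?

-442

Start: R = 443 = 0110111011.
R = 443 − 2 = 441 = 0110111001
R = −(441) = -441 = 1001000111
R = −(-441) = 441 = 0110111001
R = NOT 0110111001 = 1001000110 = -442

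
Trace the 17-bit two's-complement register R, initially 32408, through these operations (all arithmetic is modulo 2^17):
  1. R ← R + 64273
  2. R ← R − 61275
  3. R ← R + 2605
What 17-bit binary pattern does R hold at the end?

Start: R = 32408 = 00111111010011000.
R = 32408 + 64273 = 96681; wraps to -34391 = 10111100110101001
R = -34391 − 61275 = -95666; wraps to 35406 = 01000101001001110
R = 35406 + 2605 = 38011 = 01001010001111011

01001010001111011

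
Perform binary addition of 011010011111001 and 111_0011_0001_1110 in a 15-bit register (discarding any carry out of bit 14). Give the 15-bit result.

  011010011111001
+ 111001100011110
= 010100000010111  (discard carry-out 1)

010100000010111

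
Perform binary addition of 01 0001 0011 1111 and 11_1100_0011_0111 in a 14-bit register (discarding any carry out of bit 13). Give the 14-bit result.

  01000100111111
+ 11110000110111
= 00110101110110  (discard carry-out 1)

00110101110110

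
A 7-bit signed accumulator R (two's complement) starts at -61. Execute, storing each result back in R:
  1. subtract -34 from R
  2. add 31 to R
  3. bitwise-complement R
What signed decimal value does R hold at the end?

-5

Start: R = -61 = 1000011.
R = -61 − (-34) = -27 = 1100101
R = -27 + 31 = 4 = 0000100
R = NOT 0000100 = 1111011 = -5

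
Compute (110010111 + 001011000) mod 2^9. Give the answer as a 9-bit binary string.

  110010111
+ 001011000
= 111101111

111101111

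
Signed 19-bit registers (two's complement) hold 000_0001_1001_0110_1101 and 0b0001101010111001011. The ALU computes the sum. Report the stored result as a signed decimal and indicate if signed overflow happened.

61240; no overflow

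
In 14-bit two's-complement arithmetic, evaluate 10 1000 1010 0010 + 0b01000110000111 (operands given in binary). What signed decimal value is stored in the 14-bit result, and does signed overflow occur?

10 1000 1010 0010 → 10100010100010 = -5982 (signed)
0b01000110000111 → 01000110000111 = 4487 (signed)
  10100010100010
+ 01000110000111
= 11101000101001
Result 11101000101001: MSB = 1 → 14889 − 16384 = -1495.
Addends have opposite signs, so signed overflow cannot occur.

-1495; no overflow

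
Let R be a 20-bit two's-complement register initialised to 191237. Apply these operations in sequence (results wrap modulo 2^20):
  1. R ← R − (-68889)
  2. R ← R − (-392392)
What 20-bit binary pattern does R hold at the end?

Start: R = 191237 = 00101110101100000101.
R = 191237 − (-68889) = 260126 = 00111111100000011110
R = 260126 − (-392392) = 652518; wraps to -396058 = 10011111010011100110

10011111010011100110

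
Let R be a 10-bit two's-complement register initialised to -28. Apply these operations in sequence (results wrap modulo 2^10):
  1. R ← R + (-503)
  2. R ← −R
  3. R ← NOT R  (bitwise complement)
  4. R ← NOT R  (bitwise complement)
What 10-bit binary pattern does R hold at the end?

1000010011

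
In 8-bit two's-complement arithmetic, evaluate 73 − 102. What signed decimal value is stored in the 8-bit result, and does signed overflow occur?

-29; no overflow

73 → 01001001
102 → 01100110
Subtract via negate-and-add: invert 01100110 + 1 = 10011010 (i.e. -102).
  01001001
+ 10011010
= 11100011
Result 11100011: MSB = 1 → 227 − 256 = -29.
Addends (after negating the subtrahend) have opposite signs, so signed overflow cannot occur.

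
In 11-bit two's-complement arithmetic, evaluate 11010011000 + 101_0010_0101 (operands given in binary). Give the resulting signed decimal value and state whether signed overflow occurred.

11010011000 = -360 (signed)
101_0010_0101 → 10100100101 = -731 (signed)
  11010011000
+ 10100100101
= 01110111101  (discard carry-out 1)
Result 01110111101: MSB = 0 → value 957.
Both addends are negative but the stored result is non-negative: signed overflow. The true value -360 + (-731) = -1091 lies outside [-1024, 1023].

957; overflow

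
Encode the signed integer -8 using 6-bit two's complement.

111000

|-8| = 8 = 001000 in 6 bits.
Invert the bits: 110111. Add 1: 111000.
Check: 111000 reads as 56 − 64 = -8.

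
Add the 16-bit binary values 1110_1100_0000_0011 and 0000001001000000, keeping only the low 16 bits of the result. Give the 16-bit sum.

1110111001000011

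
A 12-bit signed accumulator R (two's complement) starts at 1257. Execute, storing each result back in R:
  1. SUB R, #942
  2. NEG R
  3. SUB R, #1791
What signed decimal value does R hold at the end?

1990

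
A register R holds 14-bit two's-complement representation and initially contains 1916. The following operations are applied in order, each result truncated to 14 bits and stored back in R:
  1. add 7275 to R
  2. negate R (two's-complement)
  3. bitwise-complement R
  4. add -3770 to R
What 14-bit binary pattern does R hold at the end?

01010100101100

Start: R = 1916 = 00011101111100.
R = 1916 + 7275 = 9191; wraps to -7193 = 10001111100111
R = −(-7193) = 7193 = 01110000011001
R = NOT 01110000011001 = 10001111100110 = -7194
R = -7194 + (-3770) = -10964; wraps to 5420 = 01010100101100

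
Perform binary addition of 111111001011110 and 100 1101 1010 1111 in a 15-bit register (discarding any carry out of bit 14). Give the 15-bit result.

100110000001101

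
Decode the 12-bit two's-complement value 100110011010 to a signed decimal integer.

MSB is 1, so the value is negative.
Unsigned reading: 2458. Subtract 2^12 = 4096: 2458 − 4096 = -1638.

-1638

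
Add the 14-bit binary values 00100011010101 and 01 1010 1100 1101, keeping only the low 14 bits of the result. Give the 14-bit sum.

  00100011010101
+ 01101011001101
= 10001110100010

10001110100010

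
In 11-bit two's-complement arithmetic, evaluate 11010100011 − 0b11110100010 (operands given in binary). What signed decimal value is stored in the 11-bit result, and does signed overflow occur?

11010100011 = -349 (signed)
0b11110100010 → 11110100010 = -94 (signed)
Subtract via negate-and-add: invert 11110100010 + 1 = 00001011110 (i.e. 94).
  11010100011
+ 00001011110
= 11100000001
Result 11100000001: MSB = 1 → 1793 − 2048 = -255.
Addends (after negating the subtrahend) have opposite signs, so signed overflow cannot occur.

-255; no overflow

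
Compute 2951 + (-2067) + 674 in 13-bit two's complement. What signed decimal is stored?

1558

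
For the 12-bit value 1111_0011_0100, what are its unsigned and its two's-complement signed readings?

unsigned = 3892, signed = -204

Unsigned: 111100110100 = 3892.
Signed: MSB=1 → 3892 − 4096 = -204.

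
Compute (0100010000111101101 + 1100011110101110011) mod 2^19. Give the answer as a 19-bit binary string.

0000101111101100000

  0100010000111101101
+ 1100011110101110011
= 0000101111101100000  (discard carry-out 1)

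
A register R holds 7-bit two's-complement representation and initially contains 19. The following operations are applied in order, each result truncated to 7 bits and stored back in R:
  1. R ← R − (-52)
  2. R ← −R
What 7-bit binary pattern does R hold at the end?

0111001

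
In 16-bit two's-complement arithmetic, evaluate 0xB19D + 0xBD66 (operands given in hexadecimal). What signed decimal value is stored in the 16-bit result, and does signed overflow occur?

0xB19D = 1011000110011101 = -20067 (signed)
0xBD66 = 1011110101100110 = -17050 (signed)
  1011000110011101
+ 1011110101100110
= 0110111100000011  (discard carry-out 1)
Result 0110111100000011: MSB = 0 → value 28419.
Both addends are negative but the stored result is non-negative: signed overflow. The true value -20067 + (-17050) = -37117 lies outside [-32768, 32767].

28419; overflow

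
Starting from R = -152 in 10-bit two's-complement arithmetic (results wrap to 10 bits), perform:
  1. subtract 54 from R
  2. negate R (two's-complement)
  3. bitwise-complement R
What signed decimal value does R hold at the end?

-207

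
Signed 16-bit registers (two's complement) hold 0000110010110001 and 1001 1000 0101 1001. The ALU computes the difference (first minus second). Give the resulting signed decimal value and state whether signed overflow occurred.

29784; no overflow

0000110010110001 = 3249 (signed)
1001 1000 0101 1001 → 1001100001011001 = -26535 (signed)
Subtract via negate-and-add: invert 1001100001011001 + 1 = 0110011110100111 (i.e. 26535).
  0000110010110001
+ 0110011110100111
= 0111010001011000
Result 0111010001011000: MSB = 0 → value 29784.
Both addends (after negating the subtrahend) are non-negative and so is the stored result: no signed overflow.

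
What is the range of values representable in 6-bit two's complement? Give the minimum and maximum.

min = -32, max = 31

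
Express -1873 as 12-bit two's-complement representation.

100010101111

|-1873| = 1873 = 011101010001 in 12 bits.
Invert the bits: 100010101110. Add 1: 100010101111.
Check: 100010101111 reads as 2223 − 4096 = -1873.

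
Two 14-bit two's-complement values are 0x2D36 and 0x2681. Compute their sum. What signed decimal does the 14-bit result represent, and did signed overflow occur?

5047; overflow

0x2D36 = 10110100110110 = -4810 (signed)
0x2681 = 10011010000001 = -6527 (signed)
  10110100110110
+ 10011010000001
= 01001110110111  (discard carry-out 1)
Result 01001110110111: MSB = 0 → value 5047.
Both addends are negative but the stored result is non-negative: signed overflow. The true value -4810 + (-6527) = -11337 lies outside [-8192, 8191].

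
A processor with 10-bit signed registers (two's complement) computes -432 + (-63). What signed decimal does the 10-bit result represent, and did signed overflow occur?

-495; no overflow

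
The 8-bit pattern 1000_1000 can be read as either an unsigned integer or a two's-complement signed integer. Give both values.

Unsigned: 10001000 = 136.
Signed: MSB=1 → 136 − 256 = -120.

unsigned = 136, signed = -120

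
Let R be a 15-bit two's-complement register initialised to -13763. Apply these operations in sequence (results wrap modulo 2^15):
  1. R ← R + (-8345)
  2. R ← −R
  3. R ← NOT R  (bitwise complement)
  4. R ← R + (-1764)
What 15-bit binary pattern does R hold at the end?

Start: R = -13763 = 100101000111101.
R = -13763 + (-8345) = -22108; wraps to 10660 = 010100110100100
R = −(10660) = -10660 = 101011001011100
R = NOT 101011001011100 = 010100110100011 = 10659
R = 10659 + (-1764) = 8895 = 010001010111111

010001010111111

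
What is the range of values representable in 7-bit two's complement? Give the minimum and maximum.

min = -64, max = 63

Minimum: −2^6 = -64.
Maximum: 2^6 − 1 = 63.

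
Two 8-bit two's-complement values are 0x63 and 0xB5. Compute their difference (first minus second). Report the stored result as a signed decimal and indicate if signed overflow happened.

-82; overflow

0x63 = 01100011 = 99 (signed)
0xB5 = 10110101 = -75 (signed)
Subtract via negate-and-add: invert 10110101 + 1 = 01001011 (i.e. 75).
  01100011
+ 01001011
= 10101110
Result 10101110: MSB = 1 → 174 − 256 = -82.
Both addends (after negating the subtrahend) are non-negative but the stored result is negative: signed overflow. The true value 99 − (-75) = 174 lies outside [-128, 127].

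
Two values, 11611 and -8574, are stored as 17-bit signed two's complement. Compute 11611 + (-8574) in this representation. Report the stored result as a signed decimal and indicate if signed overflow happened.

11611 → 00010110101011011
-8574 → 11101111010000010
  00010110101011011
+ 11101111010000010
= 00000101111011101  (discard carry-out 1)
Result 00000101111011101: MSB = 0 → value 3037.
Addends have opposite signs, so signed overflow cannot occur.

3037; no overflow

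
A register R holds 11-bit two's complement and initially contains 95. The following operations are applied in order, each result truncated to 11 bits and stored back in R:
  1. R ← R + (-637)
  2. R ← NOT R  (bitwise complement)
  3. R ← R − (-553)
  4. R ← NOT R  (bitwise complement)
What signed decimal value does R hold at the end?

953

Start: R = 95 = 00001011111.
R = 95 + (-637) = -542 = 10111100010
R = NOT 10111100010 = 01000011101 = 541
R = 541 − (-553) = 1094; wraps to -954 = 10001000110
R = NOT 10001000110 = 01110111001 = 953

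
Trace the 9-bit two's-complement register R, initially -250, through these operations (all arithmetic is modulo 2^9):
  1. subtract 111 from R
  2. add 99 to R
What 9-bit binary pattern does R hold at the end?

011111010

Start: R = -250 = 100000110.
R = -250 − 111 = -361; wraps to 151 = 010010111
R = 151 + 99 = 250 = 011111010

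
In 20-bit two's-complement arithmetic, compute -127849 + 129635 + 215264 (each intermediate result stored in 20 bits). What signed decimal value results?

217050

-127849 + 129635 = 1786 (00000000011011111010)
1786 + 215264 = 217050 (00110100111111011010)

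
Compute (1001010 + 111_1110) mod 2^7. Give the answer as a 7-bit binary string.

1001000

  1001010
+ 1111110
= 1001000  (discard carry-out 1)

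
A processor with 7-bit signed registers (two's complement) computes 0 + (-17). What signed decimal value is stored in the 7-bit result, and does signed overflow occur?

0 → 0000000
-17 → 1101111
  0000000
+ 1101111
= 1101111
Result 1101111: MSB = 1 → 111 − 128 = -17.
Addends have opposite signs, so signed overflow cannot occur.

-17; no overflow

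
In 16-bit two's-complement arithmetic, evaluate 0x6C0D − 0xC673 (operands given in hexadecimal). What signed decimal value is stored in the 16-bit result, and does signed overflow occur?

-23142; overflow

0x6C0D = 0110110000001101 = 27661 (signed)
0xC673 = 1100011001110011 = -14733 (signed)
Subtract via negate-and-add: invert 1100011001110011 + 1 = 0011100110001101 (i.e. 14733).
  0110110000001101
+ 0011100110001101
= 1010010110011010
Result 1010010110011010: MSB = 1 → 42394 − 65536 = -23142.
Both addends (after negating the subtrahend) are non-negative but the stored result is negative: signed overflow. The true value 27661 − (-14733) = 42394 lies outside [-32768, 32767].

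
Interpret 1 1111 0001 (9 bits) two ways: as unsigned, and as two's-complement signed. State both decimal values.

unsigned = 497, signed = -15

Unsigned: 111110001 = 497.
Signed: MSB=1 → 497 − 512 = -15.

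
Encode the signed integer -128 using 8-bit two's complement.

10000000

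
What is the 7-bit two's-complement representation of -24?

|-24| = 24 = 0011000 in 7 bits.
Invert the bits: 1100111. Add 1: 1101000.

1101000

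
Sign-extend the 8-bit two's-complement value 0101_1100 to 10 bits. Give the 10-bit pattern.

0001011100

MSB of 01011100 is 0; replicate it into the new high bits.
00|01011100 → 0001011100 (still 92).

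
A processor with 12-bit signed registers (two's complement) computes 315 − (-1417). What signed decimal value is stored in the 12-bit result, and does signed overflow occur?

1732; no overflow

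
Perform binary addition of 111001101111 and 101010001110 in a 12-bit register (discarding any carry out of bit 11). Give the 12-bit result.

100011111101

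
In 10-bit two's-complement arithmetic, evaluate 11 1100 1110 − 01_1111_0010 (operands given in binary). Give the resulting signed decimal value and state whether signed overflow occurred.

476; overflow

11 1100 1110 → 1111001110 = -50 (signed)
01_1111_0010 → 0111110010 = 498 (signed)
Subtract via negate-and-add: invert 0111110010 + 1 = 1000001110 (i.e. -498).
  1111001110
+ 1000001110
= 0111011100  (discard carry-out 1)
Result 0111011100: MSB = 0 → value 476.
Both addends (after negating the subtrahend) are negative but the stored result is non-negative: signed overflow. The true value -50 − 498 = -548 lies outside [-512, 511].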